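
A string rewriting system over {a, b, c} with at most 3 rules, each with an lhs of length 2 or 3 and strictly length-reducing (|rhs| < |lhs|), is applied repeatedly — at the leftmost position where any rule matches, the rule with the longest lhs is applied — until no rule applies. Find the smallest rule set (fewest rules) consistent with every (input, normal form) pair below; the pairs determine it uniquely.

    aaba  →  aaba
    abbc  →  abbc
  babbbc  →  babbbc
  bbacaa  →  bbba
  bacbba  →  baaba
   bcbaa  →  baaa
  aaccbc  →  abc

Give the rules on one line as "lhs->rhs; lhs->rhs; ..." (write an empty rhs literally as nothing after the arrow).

  | aaba
  | abbc
  | babbbc
  | bbacaa => bbba

aca->b; cb->a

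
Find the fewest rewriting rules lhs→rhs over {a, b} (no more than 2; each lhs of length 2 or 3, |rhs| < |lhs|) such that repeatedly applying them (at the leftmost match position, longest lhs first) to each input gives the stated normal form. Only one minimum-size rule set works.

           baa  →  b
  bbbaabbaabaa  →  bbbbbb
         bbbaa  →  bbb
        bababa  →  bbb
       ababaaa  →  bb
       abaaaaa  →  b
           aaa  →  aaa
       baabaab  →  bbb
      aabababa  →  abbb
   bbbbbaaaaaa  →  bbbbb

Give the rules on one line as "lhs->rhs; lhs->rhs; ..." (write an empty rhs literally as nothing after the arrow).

  | baa => ba => b
  | bbbaabbaabaa => bbbabbaabaa => bbbbbaabaa => bbbbbabaa => bbbbbbaa => bbbbbba => bbbbbb
  | bbbaa => bbba => bbb
  | bababa => bbaba => bbba => bbb

aba->b; ba->b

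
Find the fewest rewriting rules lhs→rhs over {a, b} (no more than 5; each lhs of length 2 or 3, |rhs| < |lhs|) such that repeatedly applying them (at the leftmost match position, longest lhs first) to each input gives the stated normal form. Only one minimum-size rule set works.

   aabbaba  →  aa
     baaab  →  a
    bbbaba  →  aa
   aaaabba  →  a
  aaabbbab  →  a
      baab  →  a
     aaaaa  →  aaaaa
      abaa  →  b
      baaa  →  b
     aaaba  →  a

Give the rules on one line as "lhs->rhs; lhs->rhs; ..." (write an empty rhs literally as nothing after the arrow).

ab->; aba->b; ba->b; bb->a

  | aabbaba => ababa => bba => aa
  | baaab => baab => bab => bb => a
  | bbbaba => ababa => bba => aa
  | aaaabba => aaaba => aab => a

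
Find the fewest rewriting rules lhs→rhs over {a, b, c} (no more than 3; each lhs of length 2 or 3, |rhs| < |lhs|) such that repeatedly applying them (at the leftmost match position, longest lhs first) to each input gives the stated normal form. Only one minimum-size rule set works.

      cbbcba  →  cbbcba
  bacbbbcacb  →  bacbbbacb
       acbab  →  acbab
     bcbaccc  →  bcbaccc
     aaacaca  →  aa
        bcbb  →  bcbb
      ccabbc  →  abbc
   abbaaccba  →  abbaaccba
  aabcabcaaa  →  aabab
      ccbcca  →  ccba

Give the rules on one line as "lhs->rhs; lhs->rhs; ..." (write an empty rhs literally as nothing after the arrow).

  | cbbcba
  | bacbbbcacb => bacbbbacb
  | acbab
  | bcbaccc

aaa->; ca->a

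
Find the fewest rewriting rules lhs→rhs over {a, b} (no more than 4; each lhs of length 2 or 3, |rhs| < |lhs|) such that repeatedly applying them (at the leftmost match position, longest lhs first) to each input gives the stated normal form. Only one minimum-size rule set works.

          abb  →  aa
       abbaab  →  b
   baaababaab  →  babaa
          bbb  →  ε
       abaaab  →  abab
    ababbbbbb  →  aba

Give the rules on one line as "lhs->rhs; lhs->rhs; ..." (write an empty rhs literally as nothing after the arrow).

  | abb => aa
  | abbaab => aaaab => aab => b
  | baaababaab => bababaab => bababb => babaa
  | bbb => ε

aab->b; bb->a; bbb->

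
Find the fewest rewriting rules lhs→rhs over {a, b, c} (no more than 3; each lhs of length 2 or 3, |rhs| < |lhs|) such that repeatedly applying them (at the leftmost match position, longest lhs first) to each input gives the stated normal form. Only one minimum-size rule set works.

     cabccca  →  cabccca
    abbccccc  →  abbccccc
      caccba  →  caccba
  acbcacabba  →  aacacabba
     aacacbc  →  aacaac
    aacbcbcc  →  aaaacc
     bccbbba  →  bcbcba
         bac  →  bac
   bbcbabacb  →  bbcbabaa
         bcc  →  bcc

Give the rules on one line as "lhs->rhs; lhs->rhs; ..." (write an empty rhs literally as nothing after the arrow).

acb->aa; cbb->bc

  | cabccca
  | abbccccc
  | caccba
  | acbcacabba => aacacabba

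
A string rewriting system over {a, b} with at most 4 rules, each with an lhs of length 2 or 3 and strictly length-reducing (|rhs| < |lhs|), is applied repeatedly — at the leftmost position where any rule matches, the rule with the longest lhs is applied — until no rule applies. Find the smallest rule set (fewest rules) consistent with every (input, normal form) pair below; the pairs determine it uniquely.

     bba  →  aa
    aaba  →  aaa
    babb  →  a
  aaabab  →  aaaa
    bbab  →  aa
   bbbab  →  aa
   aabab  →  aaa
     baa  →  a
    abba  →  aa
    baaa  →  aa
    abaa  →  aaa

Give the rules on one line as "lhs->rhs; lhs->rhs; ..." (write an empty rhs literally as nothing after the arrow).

ab->a; ba->; bb->a

  | bba => aa
  | aaba => aaa
  | babb => bb => a
  | aaabab => aaaab => aaaa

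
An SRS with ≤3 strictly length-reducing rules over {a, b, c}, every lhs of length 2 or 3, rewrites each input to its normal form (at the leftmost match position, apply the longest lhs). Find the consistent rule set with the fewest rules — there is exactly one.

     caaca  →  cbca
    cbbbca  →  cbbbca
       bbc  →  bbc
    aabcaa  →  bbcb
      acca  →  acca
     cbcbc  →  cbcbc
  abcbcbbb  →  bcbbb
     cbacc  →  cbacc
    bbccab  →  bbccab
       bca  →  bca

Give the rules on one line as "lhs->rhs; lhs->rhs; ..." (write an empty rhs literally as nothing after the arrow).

aa->b; abc->

  | caaca => cbca
  | cbbbca
  | bbc
  | aabcaa => bbcaa => bbcb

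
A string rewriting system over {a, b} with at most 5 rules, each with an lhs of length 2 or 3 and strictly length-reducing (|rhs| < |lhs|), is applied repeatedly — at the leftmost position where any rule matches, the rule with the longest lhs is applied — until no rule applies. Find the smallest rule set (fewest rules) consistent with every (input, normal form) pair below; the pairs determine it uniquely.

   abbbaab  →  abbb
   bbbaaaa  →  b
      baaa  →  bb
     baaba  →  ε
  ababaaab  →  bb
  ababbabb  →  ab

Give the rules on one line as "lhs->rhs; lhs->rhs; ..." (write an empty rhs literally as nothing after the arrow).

aa->; aaa->b; bab->a; bba->aa

  | abbbaab => abaaab => abbb
  | bbbaaaa => baaaaa => bbaa => aaa => b
  | baaa => bb
  | baaba => bba => aa => ε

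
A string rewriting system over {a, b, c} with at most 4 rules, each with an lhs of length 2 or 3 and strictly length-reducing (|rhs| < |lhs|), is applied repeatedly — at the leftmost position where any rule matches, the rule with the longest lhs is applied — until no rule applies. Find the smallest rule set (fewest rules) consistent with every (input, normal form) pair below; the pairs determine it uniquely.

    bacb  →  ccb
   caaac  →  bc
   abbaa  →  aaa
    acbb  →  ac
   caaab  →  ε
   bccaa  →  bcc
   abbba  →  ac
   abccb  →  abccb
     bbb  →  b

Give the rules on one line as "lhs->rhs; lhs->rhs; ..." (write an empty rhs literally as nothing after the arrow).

ba->c; bb->; ca->b

  | bacb => ccb
  | caaac => baac => cac => bc
  | abbaa => aaa
  | acbb => ac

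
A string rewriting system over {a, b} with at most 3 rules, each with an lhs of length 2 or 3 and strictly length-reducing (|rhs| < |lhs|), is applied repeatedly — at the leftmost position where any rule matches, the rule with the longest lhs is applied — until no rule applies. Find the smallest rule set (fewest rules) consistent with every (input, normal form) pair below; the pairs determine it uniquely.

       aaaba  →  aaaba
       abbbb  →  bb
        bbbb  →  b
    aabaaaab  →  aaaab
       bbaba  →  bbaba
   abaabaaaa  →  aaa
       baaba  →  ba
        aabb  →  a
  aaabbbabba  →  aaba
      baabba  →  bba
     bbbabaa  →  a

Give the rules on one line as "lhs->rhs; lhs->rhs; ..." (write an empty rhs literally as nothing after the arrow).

  | aaaba
  | abbbb => bb
  | bbbb => b
  | aabaaaab => aaaab

abb->; baa->; bbb->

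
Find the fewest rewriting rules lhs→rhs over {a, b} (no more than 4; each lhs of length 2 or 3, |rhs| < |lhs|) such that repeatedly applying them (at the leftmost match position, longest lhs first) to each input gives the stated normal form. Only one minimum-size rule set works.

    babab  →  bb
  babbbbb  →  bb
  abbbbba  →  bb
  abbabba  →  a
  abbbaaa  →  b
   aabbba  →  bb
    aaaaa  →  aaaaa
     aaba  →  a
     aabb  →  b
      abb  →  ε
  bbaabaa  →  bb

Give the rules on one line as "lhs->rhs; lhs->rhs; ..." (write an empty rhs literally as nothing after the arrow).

  | babab => bbab => bbb => bb
  | babbbbb => bbbbbb => bbbbb => bbbb => bbb => bb
  | abbbbba => bbba => bba => bb
  | abbabba => abba => a

aab->; abb->; ba->b; bbb->bb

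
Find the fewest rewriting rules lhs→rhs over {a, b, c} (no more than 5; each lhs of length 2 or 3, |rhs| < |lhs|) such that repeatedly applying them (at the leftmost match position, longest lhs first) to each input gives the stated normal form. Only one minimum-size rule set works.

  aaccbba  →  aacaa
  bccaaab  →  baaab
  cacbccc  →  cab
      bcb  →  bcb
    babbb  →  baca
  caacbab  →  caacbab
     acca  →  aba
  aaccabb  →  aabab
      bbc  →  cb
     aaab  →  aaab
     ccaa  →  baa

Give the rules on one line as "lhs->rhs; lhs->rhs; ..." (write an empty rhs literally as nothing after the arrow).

  | aaccbba => aabbba => aacaa
  | bccaaab => bbaaab => baaab
  | cacbccc => cacbbc => caccb => cabb => cab
  | bcb

bb->b; bbb->ca; bbc->cb; cc->b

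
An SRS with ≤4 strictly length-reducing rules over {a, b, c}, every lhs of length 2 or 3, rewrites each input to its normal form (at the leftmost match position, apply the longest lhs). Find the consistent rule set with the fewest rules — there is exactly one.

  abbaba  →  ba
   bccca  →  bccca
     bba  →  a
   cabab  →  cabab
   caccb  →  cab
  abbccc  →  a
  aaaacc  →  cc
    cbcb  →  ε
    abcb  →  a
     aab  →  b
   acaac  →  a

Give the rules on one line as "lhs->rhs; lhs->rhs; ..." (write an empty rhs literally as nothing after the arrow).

  | abbaba => aaba => ba
  | bccca
  | bba => a
  | cabab

aa->; ac->a; bb->; cb->b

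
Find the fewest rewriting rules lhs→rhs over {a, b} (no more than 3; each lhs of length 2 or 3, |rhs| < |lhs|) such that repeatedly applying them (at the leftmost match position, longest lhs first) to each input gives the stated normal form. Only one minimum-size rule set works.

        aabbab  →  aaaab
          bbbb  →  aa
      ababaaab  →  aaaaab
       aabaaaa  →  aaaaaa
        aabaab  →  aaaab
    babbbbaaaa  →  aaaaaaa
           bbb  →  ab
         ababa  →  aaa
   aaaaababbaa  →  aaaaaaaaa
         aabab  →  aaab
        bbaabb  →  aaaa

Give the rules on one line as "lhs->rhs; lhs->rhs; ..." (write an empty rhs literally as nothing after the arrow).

ba->a; bb->a

  | aabbab => aaaab
  | bbbb => abb => aa
  | ababaaab => aabaaab => aaaaab
  | aabaaaa => aaaaaa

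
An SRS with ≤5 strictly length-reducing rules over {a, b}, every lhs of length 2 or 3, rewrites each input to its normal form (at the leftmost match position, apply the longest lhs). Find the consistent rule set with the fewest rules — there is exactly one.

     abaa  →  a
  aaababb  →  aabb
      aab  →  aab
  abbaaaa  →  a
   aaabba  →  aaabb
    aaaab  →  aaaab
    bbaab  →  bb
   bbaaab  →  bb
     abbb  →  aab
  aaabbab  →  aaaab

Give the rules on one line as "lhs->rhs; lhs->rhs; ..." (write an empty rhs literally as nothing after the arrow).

aba->; ba->b; baa->; bbb->ab

  | abaa => a
  | aaababb => aabb
  | aab
  | abbaaaa => abaa => a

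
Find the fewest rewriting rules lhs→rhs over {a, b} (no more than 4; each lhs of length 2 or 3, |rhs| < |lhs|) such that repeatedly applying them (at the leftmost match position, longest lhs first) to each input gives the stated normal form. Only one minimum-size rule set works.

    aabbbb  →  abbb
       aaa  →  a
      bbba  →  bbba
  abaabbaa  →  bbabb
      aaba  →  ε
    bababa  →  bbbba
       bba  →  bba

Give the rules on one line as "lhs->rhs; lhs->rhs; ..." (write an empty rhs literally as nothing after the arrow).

aa->; aab->a; aba->bb

  | aabbbb => abbb
  | aaa => a
  | bbba
  | abaabbaa => bbabbaa => bbabb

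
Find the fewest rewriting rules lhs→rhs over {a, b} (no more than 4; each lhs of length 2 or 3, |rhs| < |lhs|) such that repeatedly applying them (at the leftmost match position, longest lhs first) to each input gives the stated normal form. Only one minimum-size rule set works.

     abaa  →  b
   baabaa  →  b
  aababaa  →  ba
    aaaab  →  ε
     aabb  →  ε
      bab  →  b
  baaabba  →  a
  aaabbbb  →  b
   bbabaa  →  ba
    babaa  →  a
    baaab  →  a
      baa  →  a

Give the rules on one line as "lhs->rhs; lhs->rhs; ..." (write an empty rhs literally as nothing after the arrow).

  | abaa => aa => b
  | baabaa => bbbaa => abaa => aa => b
  | aababaa => bbabaa => aabaa => bbaa => aaa => ba
  | aaaab => baab => bbb => ab => ε

aa->b; ab->; bb->a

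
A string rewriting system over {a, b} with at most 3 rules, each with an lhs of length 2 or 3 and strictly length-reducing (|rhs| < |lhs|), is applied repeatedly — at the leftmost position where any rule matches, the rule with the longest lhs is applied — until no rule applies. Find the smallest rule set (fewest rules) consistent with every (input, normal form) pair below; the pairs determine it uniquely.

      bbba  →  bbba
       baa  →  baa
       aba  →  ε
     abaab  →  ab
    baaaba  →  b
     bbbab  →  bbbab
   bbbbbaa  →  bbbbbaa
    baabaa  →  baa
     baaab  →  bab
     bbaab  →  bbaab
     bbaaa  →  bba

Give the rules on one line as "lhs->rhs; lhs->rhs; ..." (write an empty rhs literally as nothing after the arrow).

aaa->a; aba->

  | bbba
  | baa
  | aba => ε
  | abaab => ab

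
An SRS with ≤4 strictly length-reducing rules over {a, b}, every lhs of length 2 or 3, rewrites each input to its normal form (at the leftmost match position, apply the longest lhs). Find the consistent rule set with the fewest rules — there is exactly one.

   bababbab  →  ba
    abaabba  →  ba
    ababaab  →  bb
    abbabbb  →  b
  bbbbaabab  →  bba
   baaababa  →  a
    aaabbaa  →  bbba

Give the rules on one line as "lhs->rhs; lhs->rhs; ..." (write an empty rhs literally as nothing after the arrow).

aa->a; aaa->ab; ab->b; bab->a

  | bababbab => aabbab => abbab => bbab => ba
  | abaabba => baabba => babba => aba => ba
  | ababaab => babaab => aaab => abb => bb
  | abbabbb => bbabbb => babb => ab => b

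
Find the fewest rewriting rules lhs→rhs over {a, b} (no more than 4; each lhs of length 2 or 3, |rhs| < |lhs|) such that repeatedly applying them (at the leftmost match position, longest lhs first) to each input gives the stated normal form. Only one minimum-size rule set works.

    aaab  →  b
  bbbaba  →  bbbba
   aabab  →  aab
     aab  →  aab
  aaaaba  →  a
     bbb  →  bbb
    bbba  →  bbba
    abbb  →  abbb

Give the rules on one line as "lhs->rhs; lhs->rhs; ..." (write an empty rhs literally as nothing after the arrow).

  | aaab => b
  | bbbaba => bbbba
  | aabab => aab
  | aab

aaa->; aba->a; bab->bb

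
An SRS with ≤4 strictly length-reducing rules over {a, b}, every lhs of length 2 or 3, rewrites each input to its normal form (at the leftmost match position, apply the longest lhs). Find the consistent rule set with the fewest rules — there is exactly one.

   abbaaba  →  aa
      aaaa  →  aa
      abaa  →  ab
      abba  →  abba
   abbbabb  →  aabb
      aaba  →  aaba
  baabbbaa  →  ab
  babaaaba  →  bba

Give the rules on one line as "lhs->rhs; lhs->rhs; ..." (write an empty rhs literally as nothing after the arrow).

  | abbaaba => abbba => aaa => aa
  | aaaa => aaa => aa
  | abaa => ab
  | abba

aaa->aa; baa->b; bab->ba; bbb->a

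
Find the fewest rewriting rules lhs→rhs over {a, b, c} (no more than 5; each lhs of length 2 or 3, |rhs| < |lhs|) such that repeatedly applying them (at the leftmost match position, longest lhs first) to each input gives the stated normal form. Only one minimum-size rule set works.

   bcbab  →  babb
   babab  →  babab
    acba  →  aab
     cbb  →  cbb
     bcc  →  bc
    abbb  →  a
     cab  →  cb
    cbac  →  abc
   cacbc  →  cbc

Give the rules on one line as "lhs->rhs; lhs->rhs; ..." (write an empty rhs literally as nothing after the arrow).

  | bcbab => babb
  | babab
  | acba => aab
  | cbb

bbb->; ca->c; cba->ab; cc->c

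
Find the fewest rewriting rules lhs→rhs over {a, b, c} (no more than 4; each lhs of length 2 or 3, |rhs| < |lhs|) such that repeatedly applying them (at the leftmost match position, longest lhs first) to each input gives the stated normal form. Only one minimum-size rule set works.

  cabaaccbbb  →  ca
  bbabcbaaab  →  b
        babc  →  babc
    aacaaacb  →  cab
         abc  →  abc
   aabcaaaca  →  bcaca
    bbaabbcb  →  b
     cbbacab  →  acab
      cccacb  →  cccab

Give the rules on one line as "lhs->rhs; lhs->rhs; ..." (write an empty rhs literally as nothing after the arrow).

  | cabaaccbbb => cabccbbb => cabcbbb => cabbbb => cabb => ca
  | bbabcbaaab => abcbaaab => abbaaab => aaaab => aab => b
  | babc
  | aacaaacb => caaacb => cacb => cab

aa->; bb->; cb->b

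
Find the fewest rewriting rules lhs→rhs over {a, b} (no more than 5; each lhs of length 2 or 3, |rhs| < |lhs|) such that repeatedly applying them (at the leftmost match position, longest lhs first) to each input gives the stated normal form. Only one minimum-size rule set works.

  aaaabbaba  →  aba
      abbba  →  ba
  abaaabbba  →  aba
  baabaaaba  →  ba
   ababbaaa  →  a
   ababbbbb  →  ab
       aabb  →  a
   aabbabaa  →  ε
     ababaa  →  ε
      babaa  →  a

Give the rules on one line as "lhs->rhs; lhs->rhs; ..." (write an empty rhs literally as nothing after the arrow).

aa->; baa->bb; bb->a; bba->a

  | aaaabbaba => aabbaba => bbaba => aba
  | abbba => aaba => ba
  | abaaabbba => abbabbba => aabbba => bbba => aba
  | baabaaaba => bbbaaaba => abaaaba => abbaba => aaba => ba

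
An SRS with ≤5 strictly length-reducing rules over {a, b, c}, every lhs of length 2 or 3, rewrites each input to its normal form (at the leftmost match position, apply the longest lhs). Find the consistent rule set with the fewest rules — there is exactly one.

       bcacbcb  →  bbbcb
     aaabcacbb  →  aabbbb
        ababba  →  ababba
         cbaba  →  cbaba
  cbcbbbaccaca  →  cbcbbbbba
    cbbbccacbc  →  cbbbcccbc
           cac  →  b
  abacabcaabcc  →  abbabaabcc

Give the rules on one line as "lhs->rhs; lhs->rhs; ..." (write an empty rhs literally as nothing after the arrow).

aaa->aa; ac->b; ca->a; cca->cc

  | bcacbcb => bacbcb => bbbcb
  | aaabcacbb => aabcacbb => aabacbb => aabbbb
  | ababba
  | cbaba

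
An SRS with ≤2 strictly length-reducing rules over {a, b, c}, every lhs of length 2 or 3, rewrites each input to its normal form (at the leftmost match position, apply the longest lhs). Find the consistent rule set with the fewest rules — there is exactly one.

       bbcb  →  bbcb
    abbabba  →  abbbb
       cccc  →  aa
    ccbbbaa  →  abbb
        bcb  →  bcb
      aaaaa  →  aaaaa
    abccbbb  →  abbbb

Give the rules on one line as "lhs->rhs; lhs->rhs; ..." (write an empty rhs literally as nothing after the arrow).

  | bbcb
  | abbabba => abbbba => abbbb
  | cccc => acc => aa
  | ccbbbaa => abbbaa => abbba => abbb

ba->b; cc->a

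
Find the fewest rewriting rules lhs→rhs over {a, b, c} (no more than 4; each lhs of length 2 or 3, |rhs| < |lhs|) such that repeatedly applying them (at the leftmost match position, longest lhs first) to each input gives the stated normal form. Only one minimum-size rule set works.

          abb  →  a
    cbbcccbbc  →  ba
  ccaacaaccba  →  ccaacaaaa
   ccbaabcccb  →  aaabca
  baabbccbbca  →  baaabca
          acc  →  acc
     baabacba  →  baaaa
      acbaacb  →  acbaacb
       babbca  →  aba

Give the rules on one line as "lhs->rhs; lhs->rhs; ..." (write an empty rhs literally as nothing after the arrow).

  | abb => a
  | cbbcccbbc => ccccbbc => ccabc => cbac => cab => ba
  | ccaacaaccba => ccaacaaaa
  | ccbaabcccb => aaabcccb => aaabca

bac->ab; bb->; cab->ba; ccb->a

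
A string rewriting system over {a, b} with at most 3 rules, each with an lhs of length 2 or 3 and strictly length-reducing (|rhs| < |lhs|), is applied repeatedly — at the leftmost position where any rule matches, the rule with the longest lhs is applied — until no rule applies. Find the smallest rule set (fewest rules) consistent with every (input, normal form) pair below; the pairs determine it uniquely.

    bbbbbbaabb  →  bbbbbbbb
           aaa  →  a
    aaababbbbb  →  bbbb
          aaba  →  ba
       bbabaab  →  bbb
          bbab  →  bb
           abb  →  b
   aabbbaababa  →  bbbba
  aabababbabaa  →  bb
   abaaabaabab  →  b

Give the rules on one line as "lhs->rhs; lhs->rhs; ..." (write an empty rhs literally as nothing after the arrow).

aa->; ab->

  | bbbbbbaabb => bbbbbbbb
  | aaa => a
  | aaababbbbb => ababbbbb => abbbbb => bbbb
  | aaba => ba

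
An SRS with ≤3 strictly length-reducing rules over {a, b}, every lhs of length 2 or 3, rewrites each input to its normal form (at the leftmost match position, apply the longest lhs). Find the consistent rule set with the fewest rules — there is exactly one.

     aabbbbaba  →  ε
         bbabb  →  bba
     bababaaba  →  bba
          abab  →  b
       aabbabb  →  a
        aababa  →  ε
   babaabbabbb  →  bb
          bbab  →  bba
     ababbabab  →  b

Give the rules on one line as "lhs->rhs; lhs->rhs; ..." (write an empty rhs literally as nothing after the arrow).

  | aabbbbaba => aabbbaba => aabbaba => aababa => aba => ε
  | bbabb => bbab => bba
  | bababaaba => bbaaba => bba
  | abab => b

ab->a; aba->; bbb->b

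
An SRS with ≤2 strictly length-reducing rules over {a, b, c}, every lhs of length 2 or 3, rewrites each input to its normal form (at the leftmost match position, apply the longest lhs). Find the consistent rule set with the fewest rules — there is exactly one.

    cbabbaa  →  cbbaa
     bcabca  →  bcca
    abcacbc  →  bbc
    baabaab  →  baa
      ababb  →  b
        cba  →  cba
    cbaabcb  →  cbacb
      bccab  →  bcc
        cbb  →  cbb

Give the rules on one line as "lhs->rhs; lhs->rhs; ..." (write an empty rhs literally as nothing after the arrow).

  | cbabbaa => cbbaa
  | bcabca => bcca
  | abcacbc => cacbc => bbc
  | baabaab => baaab => baa

ab->; cac->b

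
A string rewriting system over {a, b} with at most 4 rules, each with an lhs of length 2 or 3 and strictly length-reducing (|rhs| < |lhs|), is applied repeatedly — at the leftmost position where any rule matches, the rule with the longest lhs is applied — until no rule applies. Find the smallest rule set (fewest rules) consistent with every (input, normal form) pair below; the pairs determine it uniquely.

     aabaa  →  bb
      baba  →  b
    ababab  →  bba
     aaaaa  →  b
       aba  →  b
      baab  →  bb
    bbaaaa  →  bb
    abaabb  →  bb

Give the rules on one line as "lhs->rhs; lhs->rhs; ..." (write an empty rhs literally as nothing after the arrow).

  | aabaa => bbaa => bb
  | baba => baa => b
  | ababab => aabab => bbab => bba
  | aaaaa => aa => b

aa->b; aaa->; ab->a; baa->b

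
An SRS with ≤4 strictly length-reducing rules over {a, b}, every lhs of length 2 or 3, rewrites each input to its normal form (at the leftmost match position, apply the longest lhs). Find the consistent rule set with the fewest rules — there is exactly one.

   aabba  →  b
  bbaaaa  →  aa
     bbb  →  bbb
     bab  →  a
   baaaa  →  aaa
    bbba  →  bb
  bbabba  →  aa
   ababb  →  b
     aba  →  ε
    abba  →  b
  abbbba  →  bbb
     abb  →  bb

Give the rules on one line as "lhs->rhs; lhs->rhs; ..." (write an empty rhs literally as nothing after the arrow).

  | aabba => abba => bba => b
  | bbaaaa => baaa => aa
  | bbb
  | bab => a

ab->b; ba->; bab->a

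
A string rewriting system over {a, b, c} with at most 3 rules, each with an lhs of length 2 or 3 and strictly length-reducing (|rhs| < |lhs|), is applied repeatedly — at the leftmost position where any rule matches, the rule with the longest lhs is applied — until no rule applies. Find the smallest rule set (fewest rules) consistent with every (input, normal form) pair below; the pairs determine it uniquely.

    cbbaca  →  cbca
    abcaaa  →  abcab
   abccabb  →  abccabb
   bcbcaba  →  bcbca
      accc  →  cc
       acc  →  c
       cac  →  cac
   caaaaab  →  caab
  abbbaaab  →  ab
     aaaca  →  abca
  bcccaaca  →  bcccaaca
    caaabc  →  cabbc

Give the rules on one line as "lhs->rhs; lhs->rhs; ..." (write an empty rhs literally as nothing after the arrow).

aaa->ab; acc->c; ba->

  | cbbaca => cbca
  | abcaaa => abcab
  | abccabb
  | bcbcaba => bcbca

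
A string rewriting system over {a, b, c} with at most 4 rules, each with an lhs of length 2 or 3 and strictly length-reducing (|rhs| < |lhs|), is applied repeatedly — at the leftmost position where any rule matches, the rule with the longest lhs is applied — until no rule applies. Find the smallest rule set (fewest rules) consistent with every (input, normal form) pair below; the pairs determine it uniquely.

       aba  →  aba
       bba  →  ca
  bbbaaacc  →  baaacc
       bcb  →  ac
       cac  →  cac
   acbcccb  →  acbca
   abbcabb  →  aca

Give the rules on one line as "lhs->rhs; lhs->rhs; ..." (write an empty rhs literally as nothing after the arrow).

  | aba
  | bba => ca
  | bbbaaacc => baaacc
  | bcb => ac

bb->; bba->ca; bcb->ac; ccb->a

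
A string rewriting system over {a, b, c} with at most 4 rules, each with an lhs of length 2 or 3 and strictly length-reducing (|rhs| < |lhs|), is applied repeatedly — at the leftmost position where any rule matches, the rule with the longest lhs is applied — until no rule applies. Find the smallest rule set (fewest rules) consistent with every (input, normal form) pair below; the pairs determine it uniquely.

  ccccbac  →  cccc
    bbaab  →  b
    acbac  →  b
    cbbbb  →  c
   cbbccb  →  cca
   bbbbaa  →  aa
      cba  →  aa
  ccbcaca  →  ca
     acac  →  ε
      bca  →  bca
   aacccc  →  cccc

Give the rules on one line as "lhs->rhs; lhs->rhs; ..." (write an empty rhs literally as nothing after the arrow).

  | ccccbac => cccaac => cccab => cccc
  | bbaab => aab => ac => b
  | acbac => bbac => ac => b
  | cbbbb => abbb => cbb => ab => c

ab->c; ac->b; bb->; cb->a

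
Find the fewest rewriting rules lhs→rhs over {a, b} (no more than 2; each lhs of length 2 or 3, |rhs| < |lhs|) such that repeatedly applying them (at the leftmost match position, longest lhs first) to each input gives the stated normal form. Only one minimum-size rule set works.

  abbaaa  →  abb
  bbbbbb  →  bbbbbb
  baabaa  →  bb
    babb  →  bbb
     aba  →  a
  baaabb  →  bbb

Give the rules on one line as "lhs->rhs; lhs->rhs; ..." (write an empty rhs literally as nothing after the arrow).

aba->a; ba->b

  | abbaaa => abbaa => abba => abb
  | bbbbbb
  | baabaa => babaa => bbaa => bba => bb
  | babb => bbb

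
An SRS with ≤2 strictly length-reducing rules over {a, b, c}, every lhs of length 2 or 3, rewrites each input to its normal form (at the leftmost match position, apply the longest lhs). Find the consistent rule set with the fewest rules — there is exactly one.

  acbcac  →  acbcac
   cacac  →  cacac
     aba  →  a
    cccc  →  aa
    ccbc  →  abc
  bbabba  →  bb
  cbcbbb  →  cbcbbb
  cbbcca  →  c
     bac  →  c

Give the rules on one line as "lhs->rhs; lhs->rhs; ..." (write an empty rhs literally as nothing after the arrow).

ba->; cc->a

  | acbcac
  | cacac
  | aba => a
  | cccc => acc => aa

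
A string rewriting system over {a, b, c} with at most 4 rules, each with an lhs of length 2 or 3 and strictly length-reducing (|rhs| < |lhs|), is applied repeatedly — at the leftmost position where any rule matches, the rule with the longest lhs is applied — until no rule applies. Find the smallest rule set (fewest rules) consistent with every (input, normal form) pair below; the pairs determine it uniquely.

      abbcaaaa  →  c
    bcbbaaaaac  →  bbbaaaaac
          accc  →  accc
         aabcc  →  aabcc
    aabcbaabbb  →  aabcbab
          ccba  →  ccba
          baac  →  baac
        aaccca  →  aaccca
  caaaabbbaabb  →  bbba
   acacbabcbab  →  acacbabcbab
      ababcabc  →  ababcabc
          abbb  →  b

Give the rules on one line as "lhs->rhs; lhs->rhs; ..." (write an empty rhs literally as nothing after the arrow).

abb->; caa->c; cbb->bb

  | abbcaaaa => caaaa => caa => c
  | bcbbaaaaac => bbbaaaaac
  | accc
  | aabcc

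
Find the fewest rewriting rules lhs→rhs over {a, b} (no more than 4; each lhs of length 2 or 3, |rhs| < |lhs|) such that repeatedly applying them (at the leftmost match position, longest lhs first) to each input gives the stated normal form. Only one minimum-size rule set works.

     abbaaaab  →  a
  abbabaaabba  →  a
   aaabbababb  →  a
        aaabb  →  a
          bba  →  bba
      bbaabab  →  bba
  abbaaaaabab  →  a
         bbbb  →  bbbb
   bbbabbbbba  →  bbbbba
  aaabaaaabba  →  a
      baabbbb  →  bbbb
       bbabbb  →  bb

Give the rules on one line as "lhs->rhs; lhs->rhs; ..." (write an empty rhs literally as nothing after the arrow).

aa->a; ab->a; abb->aa; baa->

  | abbaaaab => aaaaaab => aaaaab => aaaab => aaab => aab => ab => a
  | abbabaaabba => aaabaaabba => aabaaabba => abaaabba => aaaabba => aaabba => aabba => abba => aaa => aa => a
  | aaabbababb => aabbababb => abbababb => aaababb => aababb => ababb => aabb => abb => aa => a
  | aaabb => aabb => abb => aa => a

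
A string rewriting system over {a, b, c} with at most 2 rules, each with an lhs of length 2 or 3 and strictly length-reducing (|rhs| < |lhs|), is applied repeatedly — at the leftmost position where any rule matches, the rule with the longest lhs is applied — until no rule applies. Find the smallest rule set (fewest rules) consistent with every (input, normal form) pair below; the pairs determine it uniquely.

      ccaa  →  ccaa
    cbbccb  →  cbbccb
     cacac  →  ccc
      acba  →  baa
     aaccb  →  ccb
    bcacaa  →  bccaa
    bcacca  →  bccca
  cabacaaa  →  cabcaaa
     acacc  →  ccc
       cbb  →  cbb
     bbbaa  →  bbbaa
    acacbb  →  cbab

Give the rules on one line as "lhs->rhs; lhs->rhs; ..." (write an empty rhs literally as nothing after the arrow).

ac->c; acb->ba

  | ccaa
  | cbbccb
  | cacac => ccac => ccc
  | acba => baa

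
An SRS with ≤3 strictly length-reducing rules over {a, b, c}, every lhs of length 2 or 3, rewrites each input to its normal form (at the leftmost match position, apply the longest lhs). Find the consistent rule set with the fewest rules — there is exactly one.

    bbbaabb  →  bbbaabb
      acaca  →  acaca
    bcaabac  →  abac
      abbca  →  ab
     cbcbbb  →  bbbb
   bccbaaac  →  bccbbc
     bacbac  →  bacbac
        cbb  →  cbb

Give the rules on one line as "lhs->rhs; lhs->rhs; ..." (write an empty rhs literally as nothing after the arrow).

  | bbbaabb
  | acaca
  | bcaabac => abac
  | abbca => ab

aaa->b; bca->; cbc->b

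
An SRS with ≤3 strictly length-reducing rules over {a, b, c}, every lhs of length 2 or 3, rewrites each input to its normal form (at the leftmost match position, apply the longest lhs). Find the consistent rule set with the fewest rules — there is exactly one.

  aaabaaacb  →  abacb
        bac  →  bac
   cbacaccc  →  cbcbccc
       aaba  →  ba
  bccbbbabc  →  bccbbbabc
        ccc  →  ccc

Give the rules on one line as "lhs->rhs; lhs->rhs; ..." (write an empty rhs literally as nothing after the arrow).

aa->; aca->cb

  | aaabaaacb => abaaacb => abacb
  | bac
  | cbacaccc => cbcbccc
  | aaba => ba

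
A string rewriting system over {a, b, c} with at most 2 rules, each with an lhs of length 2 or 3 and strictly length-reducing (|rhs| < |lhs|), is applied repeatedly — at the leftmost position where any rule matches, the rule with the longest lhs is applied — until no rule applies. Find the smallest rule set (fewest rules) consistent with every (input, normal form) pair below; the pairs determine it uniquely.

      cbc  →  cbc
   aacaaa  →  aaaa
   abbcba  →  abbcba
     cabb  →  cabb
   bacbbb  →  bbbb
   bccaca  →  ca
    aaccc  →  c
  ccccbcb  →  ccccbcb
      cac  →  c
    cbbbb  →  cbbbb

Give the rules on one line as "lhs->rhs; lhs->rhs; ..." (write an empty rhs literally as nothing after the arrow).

  | cbc
  | aacaaa => aaaa
  | abbcba
  | cabb

ac->; bcc->c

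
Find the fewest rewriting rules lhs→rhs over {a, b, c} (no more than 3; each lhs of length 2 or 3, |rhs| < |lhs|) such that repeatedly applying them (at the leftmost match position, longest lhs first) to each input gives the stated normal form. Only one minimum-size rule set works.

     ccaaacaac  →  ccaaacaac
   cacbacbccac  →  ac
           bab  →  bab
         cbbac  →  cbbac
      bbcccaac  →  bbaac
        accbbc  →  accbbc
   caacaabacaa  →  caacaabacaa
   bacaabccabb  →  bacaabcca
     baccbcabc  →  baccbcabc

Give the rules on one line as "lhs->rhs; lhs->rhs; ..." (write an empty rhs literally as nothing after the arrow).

  | ccaaacaac
  | cacbacbccac => cacbccac => cccac => ac
  | bab
  | cbbac

abb->a; acb->; ccc->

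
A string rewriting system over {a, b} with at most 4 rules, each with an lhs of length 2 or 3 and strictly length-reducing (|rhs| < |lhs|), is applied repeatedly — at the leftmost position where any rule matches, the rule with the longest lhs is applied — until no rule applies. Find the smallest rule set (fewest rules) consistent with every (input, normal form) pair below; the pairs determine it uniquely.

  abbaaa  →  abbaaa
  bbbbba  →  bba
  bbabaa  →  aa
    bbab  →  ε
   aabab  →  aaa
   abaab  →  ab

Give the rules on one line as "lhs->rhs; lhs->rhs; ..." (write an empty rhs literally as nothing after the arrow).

aab->aa; aba->; bab->bb; bbb->

  | abbaaa
  | bbbbba => bba
  | bbabaa => bbbaa => aa
  | bbab => bbb => ε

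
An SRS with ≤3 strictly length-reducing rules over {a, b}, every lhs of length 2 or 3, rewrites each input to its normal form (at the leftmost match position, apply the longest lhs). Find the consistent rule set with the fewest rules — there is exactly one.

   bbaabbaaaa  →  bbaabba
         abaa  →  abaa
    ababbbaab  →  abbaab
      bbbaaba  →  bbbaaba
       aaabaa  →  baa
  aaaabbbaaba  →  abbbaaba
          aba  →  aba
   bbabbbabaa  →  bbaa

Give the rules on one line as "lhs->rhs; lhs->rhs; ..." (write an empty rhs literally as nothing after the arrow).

aaa->; bab->

  | bbaabbaaaa => bbaabba
  | abaa
  | ababbbaab => abbaab
  | bbbaaba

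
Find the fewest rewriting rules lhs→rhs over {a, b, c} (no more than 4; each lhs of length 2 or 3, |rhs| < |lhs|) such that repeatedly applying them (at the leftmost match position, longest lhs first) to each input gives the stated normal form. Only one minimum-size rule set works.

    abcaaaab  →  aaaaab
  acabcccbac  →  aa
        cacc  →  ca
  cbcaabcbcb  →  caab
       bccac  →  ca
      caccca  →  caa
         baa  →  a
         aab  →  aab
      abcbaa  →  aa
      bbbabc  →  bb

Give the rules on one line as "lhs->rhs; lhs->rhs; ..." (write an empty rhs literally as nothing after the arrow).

ac->a; ba->; bc->

  | abcaaaab => aaaaab
  | acabcccbac => aabcccbac => aaccbac => aacbac => aabac => aac => aa
  | cacc => cac => ca
  | cbcaabcbcb => caabcbcb => caabcb => caab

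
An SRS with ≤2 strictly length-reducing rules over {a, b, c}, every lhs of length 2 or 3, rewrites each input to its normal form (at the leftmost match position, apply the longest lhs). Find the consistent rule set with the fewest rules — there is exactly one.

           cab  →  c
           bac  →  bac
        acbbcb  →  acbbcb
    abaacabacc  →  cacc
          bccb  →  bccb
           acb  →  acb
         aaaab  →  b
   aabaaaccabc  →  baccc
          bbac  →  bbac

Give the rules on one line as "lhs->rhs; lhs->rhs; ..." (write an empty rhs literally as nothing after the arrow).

aa->; ab->

  | cab => c
  | bac
  | acbbcb
  | abaacabacc => aacabacc => cabacc => cacc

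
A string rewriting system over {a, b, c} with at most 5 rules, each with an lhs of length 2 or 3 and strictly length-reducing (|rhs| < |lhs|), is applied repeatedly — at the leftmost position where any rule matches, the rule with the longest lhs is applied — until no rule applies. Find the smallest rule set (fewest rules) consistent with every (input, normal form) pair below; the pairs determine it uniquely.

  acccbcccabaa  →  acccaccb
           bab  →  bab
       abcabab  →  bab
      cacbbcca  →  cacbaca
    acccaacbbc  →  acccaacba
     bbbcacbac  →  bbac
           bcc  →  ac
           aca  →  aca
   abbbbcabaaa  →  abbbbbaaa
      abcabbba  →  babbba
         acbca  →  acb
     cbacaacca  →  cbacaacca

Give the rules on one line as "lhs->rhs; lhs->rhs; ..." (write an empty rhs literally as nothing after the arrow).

aba->bc; abc->b; bc->a; bca->b

  | acccbcccabaa => acccaccabaa => acccaccbca => acccaccb
  | bab
  | abcabab => babab => bbcb => bab
  | cacbbcca => cacbaca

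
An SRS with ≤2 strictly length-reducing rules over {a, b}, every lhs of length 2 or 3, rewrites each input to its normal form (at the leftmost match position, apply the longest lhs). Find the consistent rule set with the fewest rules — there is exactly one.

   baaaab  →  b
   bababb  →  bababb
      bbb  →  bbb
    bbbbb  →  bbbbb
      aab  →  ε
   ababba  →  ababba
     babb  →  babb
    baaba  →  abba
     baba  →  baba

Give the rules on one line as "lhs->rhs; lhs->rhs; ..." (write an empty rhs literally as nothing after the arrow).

  | baaaab => abaab => aabb => b
  | bababb
  | bbb
  | bbbbb

aab->; baa->ab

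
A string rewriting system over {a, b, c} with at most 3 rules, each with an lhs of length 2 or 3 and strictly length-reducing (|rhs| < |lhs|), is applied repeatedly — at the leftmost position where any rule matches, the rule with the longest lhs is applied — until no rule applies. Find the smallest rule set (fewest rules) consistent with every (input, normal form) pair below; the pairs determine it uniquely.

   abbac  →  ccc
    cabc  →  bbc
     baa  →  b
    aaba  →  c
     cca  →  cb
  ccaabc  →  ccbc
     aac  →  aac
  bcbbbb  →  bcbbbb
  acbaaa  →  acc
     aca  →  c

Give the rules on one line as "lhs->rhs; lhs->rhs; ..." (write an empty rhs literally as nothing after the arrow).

ab->c; ba->c; ca->b

  | abbac => cbac => ccc
  | cabc => bbc
  | baa => ca => b
  | aaba => aca => ab => c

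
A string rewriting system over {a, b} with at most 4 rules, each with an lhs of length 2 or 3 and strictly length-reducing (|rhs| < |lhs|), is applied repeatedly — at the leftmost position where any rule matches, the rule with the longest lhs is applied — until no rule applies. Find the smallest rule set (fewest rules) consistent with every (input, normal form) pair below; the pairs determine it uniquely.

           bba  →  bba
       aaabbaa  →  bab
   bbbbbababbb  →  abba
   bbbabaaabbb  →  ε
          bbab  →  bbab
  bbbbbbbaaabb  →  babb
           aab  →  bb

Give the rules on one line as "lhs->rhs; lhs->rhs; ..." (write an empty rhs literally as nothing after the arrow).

  | bba
  | aaabbaa => babbaa => bab
  | bbbbbababbb => abbababbb => abbabaa => abba
  | bbbabaaabbb => aabaaabbb => bbaaabbb => babbb => baa => ε

aa->b; baa->; bbb->a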